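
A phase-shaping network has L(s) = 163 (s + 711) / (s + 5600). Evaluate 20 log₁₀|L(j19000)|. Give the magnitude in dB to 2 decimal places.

|j19000 + 711| = √(19000² + 711²) = 1.901e+04
|j19000 + 5600| = √(19000² + 5600²) = 1.981e+04
|L(j19000)| = 163 × 1.901e+04 / 1.981e+04 = 156.46
20 log₁₀(156.46) = 43.888 dB

43.89 dB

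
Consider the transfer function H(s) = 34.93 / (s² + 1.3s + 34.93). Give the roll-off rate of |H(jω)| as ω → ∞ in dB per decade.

With 0 zeros and 2 poles, the high-frequency asymptotic slope is 20 × (0 − 2) = -40 dB/decade.

-40 dB/decade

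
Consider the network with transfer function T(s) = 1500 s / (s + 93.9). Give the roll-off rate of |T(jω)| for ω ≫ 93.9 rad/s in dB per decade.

0 dB/decade

With 1 zero and 1 pole, the high-frequency asymptotic slope is 20 × (1 − 1) = 0 dB/decade.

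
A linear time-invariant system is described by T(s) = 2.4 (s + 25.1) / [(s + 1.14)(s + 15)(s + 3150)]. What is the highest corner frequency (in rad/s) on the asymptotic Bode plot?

Break frequencies occur at each pole and zero magnitude: 1.14 rad/s, 15 rad/s, 25.1 rad/s, 3150 rad/s.
The highest is 3150 rad/s.

3150 rad/s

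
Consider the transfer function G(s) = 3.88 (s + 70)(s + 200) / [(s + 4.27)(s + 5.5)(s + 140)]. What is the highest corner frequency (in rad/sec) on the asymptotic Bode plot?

Break frequencies occur at each pole and zero magnitude: 4.27 rad/sec, 5.5 rad/sec, 70 rad/sec, 140 rad/sec, 200 rad/sec.
The highest is 200 rad/sec.

200 rad/sec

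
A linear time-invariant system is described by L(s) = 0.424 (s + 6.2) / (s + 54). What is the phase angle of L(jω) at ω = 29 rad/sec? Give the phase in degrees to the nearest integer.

50°

∠(j29 + 6.2) = arctan(29/6.2) = 77.93°
∠(j29 + 54) = arctan(29/54) = 28.24°
∠L(j29) = 77.93° − 28.24° = 49.69°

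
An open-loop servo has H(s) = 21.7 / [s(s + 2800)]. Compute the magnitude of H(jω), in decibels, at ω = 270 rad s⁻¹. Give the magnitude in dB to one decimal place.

|j270 + 2800| = √(270² + 2800²) = 2813
|j270| = 270
|H(j270)| = 21.7 / (2813 × 270) = 2.8571e-05
20 log₁₀(2.8571e-05) = -90.88 dB

-90.9 dB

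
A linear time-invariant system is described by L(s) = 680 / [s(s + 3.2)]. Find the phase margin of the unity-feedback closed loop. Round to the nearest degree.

7°

Gain crossover: |L(jω)| = 1 at ω ≈ 26 rad s⁻¹.
∠L(j26) = −90° − arctan(26/3.2) ≈ -172.98°
PM = 180° + (-172.98°) = 7.02°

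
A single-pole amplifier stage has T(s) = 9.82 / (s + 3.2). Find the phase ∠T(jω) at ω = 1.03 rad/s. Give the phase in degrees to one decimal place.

∠(j1.03 + 3.2) = arctan(1.03/3.2) = 17.84°
∠T(j1.03) = −17.84° = -17.84°

-17.8 deg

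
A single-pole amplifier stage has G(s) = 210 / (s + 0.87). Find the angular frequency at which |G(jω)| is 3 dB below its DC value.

For a single-pole low-pass, the −3 dB point is at the pole: ω = 0.87 rad/s.

0.87 rad/s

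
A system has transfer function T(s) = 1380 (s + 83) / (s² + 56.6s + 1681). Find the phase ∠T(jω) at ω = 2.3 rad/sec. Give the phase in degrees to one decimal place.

-2.9°

∠(j2.3 + 83) = arctan(2.3/83) = 1.59°
∠[(j2.3)² + 56.6(j2.3) + 1681] = ∠[1675.7 + j130.18] = 4.44°
∠T(j2.3) = 1.59° − 4.44° = -2.85°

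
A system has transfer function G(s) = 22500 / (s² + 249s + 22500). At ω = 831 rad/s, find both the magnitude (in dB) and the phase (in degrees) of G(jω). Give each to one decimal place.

|(j831)² + 249(j831) + 22500| = |-6.6806e+05 + j2.0692e+05| = 6.994e+05
|G(j831)| = 22500 / 6.994e+05 = 0.032172
20 log₁₀(0.032172) = -29.85 dB
∠[(j831)² + 249(j831) + 22500] = ∠[-6.6806e+05 + j2.0692e+05] = 162.79°
∠G(j831) = −162.79° = -162.79°

|G| = -29.9 dB, ∠G = -162.8 deg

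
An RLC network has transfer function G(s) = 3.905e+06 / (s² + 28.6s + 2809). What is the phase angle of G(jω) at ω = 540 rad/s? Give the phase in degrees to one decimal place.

∠[(j540)² + 28.6(j540) + 2809] = ∠[-2.8879e+05 + j15444] = 176.94°
∠G(j540) = −176.94° = -176.94°

-176.9°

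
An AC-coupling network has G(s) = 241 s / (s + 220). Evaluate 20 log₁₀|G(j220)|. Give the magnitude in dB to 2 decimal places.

44.63 dB

|j220| = 220
|j220 + 220| = √(220² + 220²) = 311.1
|G(j220)| = 241 × 220 / 311.1 = 170.41
20 log₁₀(170.41) = 44.630 dB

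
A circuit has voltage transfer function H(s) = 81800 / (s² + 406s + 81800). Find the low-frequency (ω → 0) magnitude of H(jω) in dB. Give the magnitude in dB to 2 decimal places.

H(0) = 81800 / 81800 = 1
20 log₁₀(1) = 0.000 dB

0.00 dB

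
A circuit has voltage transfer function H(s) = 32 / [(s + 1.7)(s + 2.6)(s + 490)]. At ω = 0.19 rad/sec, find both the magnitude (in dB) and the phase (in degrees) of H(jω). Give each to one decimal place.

|j0.19 + 1.7| = √(0.19² + 1.7²) = 1.711
|j0.19 + 2.6| = √(0.19² + 2.6²) = 2.607
|j0.19 + 490| = √(0.19² + 490²) = 490
|H(j0.19)| = 32 / (1.711 × 2.607 × 490) = 0.014645
20 log₁₀(0.014645) = -36.69 dB
∠(j0.19 + 1.7) = arctan(0.19/1.7) = 6.38°
∠(j0.19 + 2.6) = arctan(0.19/2.6) = 4.18°
∠(j0.19 + 490) = arctan(0.19/490) = 0.02°
∠H(j0.19) = − (6.38° + 4.18° + 0.02°) = -10.58°

|H| = -36.7 dB, ∠H = -10.6°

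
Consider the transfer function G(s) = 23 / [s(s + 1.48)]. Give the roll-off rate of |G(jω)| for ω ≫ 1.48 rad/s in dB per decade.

-40 dB/decade

With 0 zeros and 2 poles, the high-frequency asymptotic slope is 20 × (0 − 2) = -40 dB/decade.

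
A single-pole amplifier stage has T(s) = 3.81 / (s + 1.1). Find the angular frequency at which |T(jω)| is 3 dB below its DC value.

For a single-pole low-pass, the −3 dB point is at the pole: ω = 1.1 rad s⁻¹.

1.1 rad s⁻¹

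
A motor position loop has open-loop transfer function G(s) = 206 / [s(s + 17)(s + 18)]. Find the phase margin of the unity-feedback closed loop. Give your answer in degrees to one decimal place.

Gain crossover: |G(jω)| = 1 at ω ≈ 0.672 rad/sec.
∠G(j0.672) = −90° − arctan(0.672/17) − arctan(0.672/18) ≈ -94.40°
PM = 180° + (-94.40°) = 85.60°

85.6°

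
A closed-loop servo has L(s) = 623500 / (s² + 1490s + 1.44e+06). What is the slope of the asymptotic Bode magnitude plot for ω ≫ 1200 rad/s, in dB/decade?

With 0 zeros and 2 poles, the high-frequency asymptotic slope is 20 × (0 − 2) = -40 dB/decade.

-40 dB/decade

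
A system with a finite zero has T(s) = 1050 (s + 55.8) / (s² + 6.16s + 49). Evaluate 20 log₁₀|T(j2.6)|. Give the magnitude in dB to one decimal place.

62.3 dB

|j2.6 + 55.8| = √(2.6² + 55.8²) = 55.86
|(j2.6)² + 6.16(j2.6) + 49| = |42.24 + j16.016| = 45.17
|T(j2.6)| = 1050 × 55.86 / 45.17 = 1298.4
20 log₁₀(1298.4) = 62.27 dB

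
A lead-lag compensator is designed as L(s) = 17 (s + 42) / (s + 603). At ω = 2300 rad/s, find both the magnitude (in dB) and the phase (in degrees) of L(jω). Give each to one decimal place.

|L| = 24.3 dB, ∠L = 13.6°

|j2300 + 42| = √(2300² + 42²) = 2300
|j2300 + 603| = √(2300² + 603²) = 2378
|L(j2300)| = 17 × 2300 / 2378 = 16.447
20 log₁₀(16.447) = 24.32 dB
∠(j2300 + 42) = arctan(2300/42) = 88.95°
∠(j2300 + 603) = arctan(2300/603) = 75.31°
∠L(j2300) = 88.95° − 75.31° = 13.64°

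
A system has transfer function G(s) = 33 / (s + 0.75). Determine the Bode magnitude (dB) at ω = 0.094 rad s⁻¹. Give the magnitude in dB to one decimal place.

32.8 dB

|j0.094 + 0.75| = √(0.094² + 0.75²) = 0.7559
|G(j0.094)| = 33 / 0.7559 = 43.658
20 log₁₀(43.658) = 32.80 dB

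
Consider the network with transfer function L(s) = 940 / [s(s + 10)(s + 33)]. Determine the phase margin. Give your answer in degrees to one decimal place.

Gain crossover: |L(jω)| = 1 at ω ≈ 2.74 rad s⁻¹.
∠L(j2.74) = −90° − arctan(2.74/10) − arctan(2.74/33) ≈ -110.05°
PM = 180° + (-110.05°) = 69.95°

69.9°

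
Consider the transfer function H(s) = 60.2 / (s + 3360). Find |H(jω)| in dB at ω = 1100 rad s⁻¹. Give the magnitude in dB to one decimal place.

|j1100 + 3360| = √(1100² + 3360²) = 3535
|H(j1100)| = 60.2 / 3535 = 0.017027
20 log₁₀(0.017027) = -35.38 dB

-35.4 dB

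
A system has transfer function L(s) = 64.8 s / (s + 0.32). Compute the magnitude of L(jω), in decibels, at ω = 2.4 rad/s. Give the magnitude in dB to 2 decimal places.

36.15 dB

|j2.4| = 2.4
|j2.4 + 0.32| = √(2.4² + 0.32²) = 2.421
|L(j2.4)| = 64.8 × 2.4 / 2.421 = 64.232
20 log₁₀(64.232) = 36.155 dB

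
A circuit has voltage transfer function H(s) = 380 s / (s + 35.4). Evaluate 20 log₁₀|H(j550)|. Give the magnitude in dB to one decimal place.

51.6 dB

|j550| = 550
|j550 + 35.4| = √(550² + 35.4²) = 551.1
|H(j550)| = 380 × 550 / 551.1 = 379.22
20 log₁₀(379.22) = 51.58 dB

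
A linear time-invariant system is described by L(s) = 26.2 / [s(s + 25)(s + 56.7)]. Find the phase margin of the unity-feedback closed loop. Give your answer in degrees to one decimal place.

Gain crossover: |L(jω)| = 1 at ω ≈ 0.0185 rad/sec.
∠L(j0.0185) = −90° − arctan(0.0185/25) − arctan(0.0185/56.7) ≈ -90.06°
PM = 180° + (-90.06°) = 89.94°

89.9°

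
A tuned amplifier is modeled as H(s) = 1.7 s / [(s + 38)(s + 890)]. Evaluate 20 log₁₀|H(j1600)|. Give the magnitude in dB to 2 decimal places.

-60.65 dB

|j1600| = 1600
|j1600 + 38| = √(1600² + 38²) = 1600
|j1600 + 890| = √(1600² + 890²) = 1831
|H(j1600)| = 1.7 × 1600 / (1600 × 1831) = 0.00092826
20 log₁₀(0.00092826) = -60.647 dB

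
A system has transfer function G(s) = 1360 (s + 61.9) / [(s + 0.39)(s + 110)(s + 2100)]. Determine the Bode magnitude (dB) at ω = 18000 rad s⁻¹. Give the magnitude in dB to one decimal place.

-107.6 dB

|j18000 + 61.9| = √(18000² + 61.9²) = 1.8e+04
|j18000 + 0.39| = √(18000² + 0.39²) = 1.8e+04
|j18000 + 110| = √(18000² + 110²) = 1.8e+04
|j18000 + 2100| = √(18000² + 2100²) = 1.812e+04
|G(j18000)| = 1360 × 1.8e+04 / (1.8e+04 × 1.8e+04 × 1.812e+04) = 4.1692e-06
20 log₁₀(4.1692e-06) = -107.60 dB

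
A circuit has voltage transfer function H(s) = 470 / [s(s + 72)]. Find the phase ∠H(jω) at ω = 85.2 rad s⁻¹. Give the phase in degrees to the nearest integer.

∠(j85.2 + 72) = arctan(85.2/72) = 49.80°
∠(j85.2) = 90.00°
∠H(j85.2) = − (49.80° + 90.00°) = -139.80°

-140 deg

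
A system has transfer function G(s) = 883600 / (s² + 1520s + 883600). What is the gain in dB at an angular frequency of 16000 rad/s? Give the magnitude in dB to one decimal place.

-49.2 dB

|(j16000)² + 1520(j16000) + 883600| = |-2.5512e+08 + j2.432e+07| = 2.563e+08
|G(j16000)| = 883600 / 2.563e+08 = 0.0034479
20 log₁₀(0.0034479) = -49.25 dB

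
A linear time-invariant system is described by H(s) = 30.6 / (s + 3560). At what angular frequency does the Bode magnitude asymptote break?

3560 rad s⁻¹

The single real pole at s = −3560 gives a corner at ω = 3560 rad s⁻¹.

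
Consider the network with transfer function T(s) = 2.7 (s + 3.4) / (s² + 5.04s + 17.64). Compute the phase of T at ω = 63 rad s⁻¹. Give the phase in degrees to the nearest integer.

-88°

∠(j63 + 3.4) = arctan(63/3.4) = 86.91°
∠[(j63)² + 5.04(j63) + 17.64] = ∠[-3951.4 + j317.52] = 175.41°
∠T(j63) = 86.91° − 175.41° = -88.49°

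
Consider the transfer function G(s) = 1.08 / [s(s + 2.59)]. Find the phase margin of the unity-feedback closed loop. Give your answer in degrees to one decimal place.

81.0 deg

Gain crossover: |G(jω)| = 1 at ω ≈ 0.412 rad/sec.
∠G(j0.412) = −90° − arctan(0.412/2.59) ≈ -99.03°
PM = 180° + (-99.03°) = 80.97°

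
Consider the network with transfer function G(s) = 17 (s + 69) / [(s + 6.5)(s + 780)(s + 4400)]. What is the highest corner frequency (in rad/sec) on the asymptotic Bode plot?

Break frequencies occur at each pole and zero magnitude: 6.5 rad/sec, 69 rad/sec, 780 rad/sec, 4400 rad/sec.
The highest is 4400 rad/sec.

4400 rad/sec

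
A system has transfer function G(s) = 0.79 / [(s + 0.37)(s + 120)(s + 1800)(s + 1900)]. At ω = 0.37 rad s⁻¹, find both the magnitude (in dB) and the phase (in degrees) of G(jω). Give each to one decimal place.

|j0.37 + 0.37| = √(0.37² + 0.37²) = 0.5233
|j0.37 + 120| = √(0.37² + 120²) = 120
|j0.37 + 1800| = √(0.37² + 1800²) = 1800
|j0.37 + 1900| = √(0.37² + 1900²) = 1900
|G(j0.37)| = 0.79 / (0.5233 × 120 × 1800 × 1900) = 3.6788e-09
20 log₁₀(3.6788e-09) = -168.69 dB
∠(j0.37 + 0.37) = arctan(0.37/0.37) = 45.00°
∠(j0.37 + 120) = arctan(0.37/120) = 0.18°
∠(j0.37 + 1800) = arctan(0.37/1800) = 0.01°
∠(j0.37 + 1900) = arctan(0.37/1900) = 0.01°
∠G(j0.37) = − (45.00° + 0.18° + 0.01° + 0.01°) = -45.20°

|G| = -168.7 dB, ∠G = -45.2°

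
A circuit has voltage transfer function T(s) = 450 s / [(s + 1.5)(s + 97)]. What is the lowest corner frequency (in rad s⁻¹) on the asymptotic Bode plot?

Break frequencies occur at each pole and zero magnitude: 1.5 rad s⁻¹, 97 rad s⁻¹.
The lowest is 1.5 rad s⁻¹.

1.5 rad s⁻¹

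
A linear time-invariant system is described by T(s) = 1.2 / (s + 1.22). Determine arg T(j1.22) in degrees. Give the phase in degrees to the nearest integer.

-45°

∠(j1.22 + 1.22) = arctan(1.22/1.22) = 45.00°
∠T(j1.22) = −45.00° = -45.00°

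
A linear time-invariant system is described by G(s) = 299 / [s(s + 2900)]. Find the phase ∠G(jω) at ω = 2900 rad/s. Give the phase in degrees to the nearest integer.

∠(j2900 + 2900) = arctan(2900/2900) = 45.00°
∠(j2900) = 90.00°
∠G(j2900) = − (45.00° + 90.00°) = -135.00°

-135°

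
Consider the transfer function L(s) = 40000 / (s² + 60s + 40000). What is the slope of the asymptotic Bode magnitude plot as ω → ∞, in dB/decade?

With 0 zeros and 2 poles, the high-frequency asymptotic slope is 20 × (0 − 2) = -40 dB/decade.

-40 dB/decade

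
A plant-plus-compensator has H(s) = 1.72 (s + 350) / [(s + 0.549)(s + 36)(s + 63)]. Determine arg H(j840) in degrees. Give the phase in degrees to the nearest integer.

∠(j840 + 350) = arctan(840/350) = 67.38°
∠(j840 + 0.549) = arctan(840/0.549) = 89.96°
∠(j840 + 36) = arctan(840/36) = 87.55°
∠(j840 + 63) = arctan(840/63) = 85.71°
∠H(j840) = 67.38° − (89.96° + 87.55° + 85.71°) = -195.84°

-196°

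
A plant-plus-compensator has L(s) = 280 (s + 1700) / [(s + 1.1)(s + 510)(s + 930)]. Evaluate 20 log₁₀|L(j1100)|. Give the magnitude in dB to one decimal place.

-70.6 dB

|j1100 + 1700| = √(1100² + 1700²) = 2025
|j1100 + 1.1| = √(1100² + 1.1²) = 1100
|j1100 + 510| = √(1100² + 510²) = 1212
|j1100 + 930| = √(1100² + 930²) = 1440
|L(j1100)| = 280 × 2025 / (1100 × 1212 × 1440) = 0.00029511
20 log₁₀(0.00029511) = -70.60 dB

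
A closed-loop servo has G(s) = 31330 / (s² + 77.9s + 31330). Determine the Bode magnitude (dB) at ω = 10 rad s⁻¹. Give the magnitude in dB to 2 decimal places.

|(j10)² + 77.9(j10) + 31330| = |31230 + j779| = 3.124e+04
|G(j10)| = 31330 / 3.124e+04 = 1.0029
20 log₁₀(1.0029) = 0.025 dB

0.03 dB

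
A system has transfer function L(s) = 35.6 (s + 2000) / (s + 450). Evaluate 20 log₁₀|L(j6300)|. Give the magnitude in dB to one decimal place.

31.4 dB

|j6300 + 2000| = √(6300² + 2000²) = 6610
|j6300 + 450| = √(6300² + 450²) = 6316
|L(j6300)| = 35.6 × 6610 / 6316 = 37.256
20 log₁₀(37.256) = 31.42 dB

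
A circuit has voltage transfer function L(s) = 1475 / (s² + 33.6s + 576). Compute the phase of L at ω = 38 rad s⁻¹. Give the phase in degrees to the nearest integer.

∠[(j38)² + 33.6(j38) + 576] = ∠[-868 + j1276.8] = 124.21°
∠L(j38) = −124.21° = -124.21°

-124 deg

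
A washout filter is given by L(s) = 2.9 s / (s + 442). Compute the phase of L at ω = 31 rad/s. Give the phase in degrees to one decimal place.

86.0°

∠(j31) = 90.00°
∠(j31 + 442) = arctan(31/442) = 4.01°
∠L(j31) = 90.00° − 4.01° = 85.99°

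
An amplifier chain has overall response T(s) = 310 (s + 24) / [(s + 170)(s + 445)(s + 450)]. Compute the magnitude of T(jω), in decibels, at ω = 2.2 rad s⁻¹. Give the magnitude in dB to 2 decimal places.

-73.17 dB

|j2.2 + 24| = √(2.2² + 24²) = 24.1
|j2.2 + 170| = √(2.2² + 170²) = 170
|j2.2 + 445| = √(2.2² + 445²) = 445
|j2.2 + 450| = √(2.2² + 450²) = 450
|T(j2.2)| = 310 × 24.1 / (170 × 445 × 450) = 0.00021944
20 log₁₀(0.00021944) = -73.174 dB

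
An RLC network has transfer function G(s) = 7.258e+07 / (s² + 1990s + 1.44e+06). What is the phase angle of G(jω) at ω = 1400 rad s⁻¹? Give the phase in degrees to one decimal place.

∠[(j1400)² + 1990(j1400) + 1.44e+06] = ∠[-5.2e+05 + j2.786e+06] = 100.57°
∠G(j1400) = −100.57° = -100.57°

-100.6 deg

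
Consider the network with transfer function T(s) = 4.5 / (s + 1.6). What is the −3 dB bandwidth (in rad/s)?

1.6 rad/s

For a single-pole low-pass, the −3 dB point is at the pole: ω = 1.6 rad/s.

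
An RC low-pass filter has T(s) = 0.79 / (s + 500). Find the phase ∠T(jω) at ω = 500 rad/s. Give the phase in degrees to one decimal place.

∠(j500 + 500) = arctan(500/500) = 45.00°
∠T(j500) = −45.00° = -45.00°

-45.0°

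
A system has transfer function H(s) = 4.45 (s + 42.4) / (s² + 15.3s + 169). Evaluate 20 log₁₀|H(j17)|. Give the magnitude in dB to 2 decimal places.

-2.98 dB

|j17 + 42.4| = √(17² + 42.4²) = 45.68
|(j17)² + 15.3(j17) + 169| = |-120 + j260.1| = 286.4
|H(j17)| = 4.45 × 45.68 / 286.4 = 0.70966
20 log₁₀(0.70966) = -2.979 dB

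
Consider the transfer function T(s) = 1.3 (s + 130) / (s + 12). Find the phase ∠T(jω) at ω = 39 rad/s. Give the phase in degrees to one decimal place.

-56.2°

∠(j39 + 130) = arctan(39/130) = 16.70°
∠(j39 + 12) = arctan(39/12) = 72.90°
∠T(j39) = 16.70° − 72.90° = -56.20°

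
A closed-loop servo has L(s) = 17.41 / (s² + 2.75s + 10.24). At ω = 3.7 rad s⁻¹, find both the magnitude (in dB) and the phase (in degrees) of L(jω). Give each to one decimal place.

|(j3.7)² + 2.75(j3.7) + 10.24| = |-3.45 + j10.175| = 10.74
|L(j3.7)| = 17.41 / 10.74 = 1.6204
20 log₁₀(1.6204) = 4.19 dB
∠[(j3.7)² + 2.75(j3.7) + 10.24] = ∠[-3.45 + j10.175] = 108.73°
∠L(j3.7) = −108.73° = -108.73°

|L| = 4.2 dB, ∠L = -108.7°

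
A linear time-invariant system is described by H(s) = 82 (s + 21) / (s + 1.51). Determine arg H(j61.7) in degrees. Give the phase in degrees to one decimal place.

∠(j61.7 + 21) = arctan(61.7/21) = 71.20°
∠(j61.7 + 1.51) = arctan(61.7/1.51) = 88.60°
∠H(j61.7) = 71.20° − 88.60° = -17.39°

-17.4 deg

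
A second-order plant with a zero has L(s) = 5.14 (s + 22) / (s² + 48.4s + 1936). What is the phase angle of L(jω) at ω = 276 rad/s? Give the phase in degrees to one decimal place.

∠(j276 + 22) = arctan(276/22) = 85.44°
∠[(j276)² + 48.4(j276) + 1936] = ∠[-74240 + j13358] = 169.80°
∠L(j276) = 85.44° − 169.80° = -84.36°

-84.4 deg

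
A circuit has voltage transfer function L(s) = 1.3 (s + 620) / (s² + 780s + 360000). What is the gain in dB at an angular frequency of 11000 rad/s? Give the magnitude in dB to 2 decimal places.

-78.53 dB

|j11000 + 620| = √(11000² + 620²) = 1.102e+04
|(j11000)² + 780(j11000) + 360000| = |-1.2064e+08 + j8.58e+06| = 1.209e+08
|L(j11000)| = 1.3 × 1.102e+04 / 1.209e+08 = 0.00011842
20 log₁₀(0.00011842) = -78.531 dB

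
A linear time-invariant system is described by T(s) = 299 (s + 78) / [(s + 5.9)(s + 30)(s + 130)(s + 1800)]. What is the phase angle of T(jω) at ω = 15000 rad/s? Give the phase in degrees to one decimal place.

∠(j15000 + 78) = arctan(15000/78) = 89.70°
∠(j15000 + 5.9) = arctan(15000/5.9) = 89.98°
∠(j15000 + 30) = arctan(15000/30) = 89.89°
∠(j15000 + 130) = arctan(15000/130) = 89.50°
∠(j15000 + 1800) = arctan(15000/1800) = 83.16°
∠T(j15000) = 89.70° − (89.98° + 89.89° + 89.50° + 83.16°) = -262.82°

-262.8 deg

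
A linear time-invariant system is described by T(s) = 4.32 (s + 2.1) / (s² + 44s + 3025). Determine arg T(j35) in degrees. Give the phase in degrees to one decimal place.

∠(j35 + 2.1) = arctan(35/2.1) = 86.57°
∠[(j35)² + 44(j35) + 3025] = ∠[1800 + j1540] = 40.55°
∠T(j35) = 86.57° − 40.55° = 46.02°

46.0°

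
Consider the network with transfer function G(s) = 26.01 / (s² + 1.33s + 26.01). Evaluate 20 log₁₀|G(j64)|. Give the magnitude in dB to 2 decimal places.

-43.89 dB

|(j64)² + 1.33(j64) + 26.01| = |-4070 + j85.12| = 4071
|G(j64)| = 26.01 / 4071 = 0.0063893
20 log₁₀(0.0063893) = -43.891 dB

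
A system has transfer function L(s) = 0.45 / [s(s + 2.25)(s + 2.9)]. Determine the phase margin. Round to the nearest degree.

87 deg

Gain crossover: |L(jω)| = 1 at ω ≈ 0.0689 rad/s.
∠L(j0.0689) = −90° − arctan(0.0689/2.25) − arctan(0.0689/2.9) ≈ -93.12°
PM = 180° + (-93.12°) = 86.88°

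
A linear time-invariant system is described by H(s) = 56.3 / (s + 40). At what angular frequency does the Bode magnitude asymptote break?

The single real pole at s = −40 gives a corner at ω = 40 rad s⁻¹.

40 rad s⁻¹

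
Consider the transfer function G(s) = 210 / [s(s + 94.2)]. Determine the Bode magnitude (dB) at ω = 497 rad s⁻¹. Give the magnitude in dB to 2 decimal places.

|j497 + 94.2| = √(497² + 94.2²) = 505.8
|j497| = 497
|G(j497)| = 210 / (505.8 × 497) = 0.0008353
20 log₁₀(0.0008353) = -61.563 dB

-61.56 dB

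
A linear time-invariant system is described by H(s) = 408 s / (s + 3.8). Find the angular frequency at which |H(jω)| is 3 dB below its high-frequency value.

3.8 rad/s

For a single-pole high-pass, the −3 dB point is at the pole: ω = 3.8 rad/s.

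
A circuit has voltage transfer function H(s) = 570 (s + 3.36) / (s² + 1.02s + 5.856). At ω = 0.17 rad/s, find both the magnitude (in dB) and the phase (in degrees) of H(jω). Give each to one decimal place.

|H| = 50.3 dB, ∠H = 1.2°

|j0.17 + 3.36| = √(0.17² + 3.36²) = 3.364
|(j0.17)² + 1.02(j0.17) + 5.856| = |5.8271 + j0.1734| = 5.83
|H(j0.17)| = 570 × 3.364 / 5.83 = 328.95
20 log₁₀(328.95) = 50.34 dB
∠(j0.17 + 3.36) = arctan(0.17/3.36) = 2.90°
∠[(j0.17)² + 1.02(j0.17) + 5.856] = ∠[5.8271 + j0.1734] = 1.70°
∠H(j0.17) = 2.90° − 1.70° = 1.19°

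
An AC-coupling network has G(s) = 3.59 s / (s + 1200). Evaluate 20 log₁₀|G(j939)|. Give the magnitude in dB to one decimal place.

6.9 dB

|j939| = 939
|j939 + 1200| = √(939² + 1200²) = 1524
|G(j939)| = 3.59 × 939 / 1524 = 2.2124
20 log₁₀(2.2124) = 6.90 dB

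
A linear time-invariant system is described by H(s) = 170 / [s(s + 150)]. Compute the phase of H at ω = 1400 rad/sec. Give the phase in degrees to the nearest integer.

-174°

∠(j1400 + 150) = arctan(1400/150) = 83.88°
∠(j1400) = 90.00°
∠H(j1400) = − (83.88° + 90.00°) = -173.88°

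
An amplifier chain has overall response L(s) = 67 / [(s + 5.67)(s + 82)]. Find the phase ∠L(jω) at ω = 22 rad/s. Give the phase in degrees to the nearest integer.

∠(j22 + 5.67) = arctan(22/5.67) = 75.55°
∠(j22 + 82) = arctan(22/82) = 15.02°
∠L(j22) = − (75.55° + 15.02°) = -90.57°

-91°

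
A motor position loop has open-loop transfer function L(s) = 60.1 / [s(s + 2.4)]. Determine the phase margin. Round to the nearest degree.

Gain crossover: |L(jω)| = 1 at ω ≈ 7.57 rad/sec.
∠L(j7.57) = −90° − arctan(7.57/2.4) ≈ -162.41°
PM = 180° + (-162.41°) = 17.59°

18°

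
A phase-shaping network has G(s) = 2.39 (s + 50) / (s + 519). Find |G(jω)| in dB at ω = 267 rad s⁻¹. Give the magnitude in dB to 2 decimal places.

|j267 + 50| = √(267² + 50²) = 271.6
|j267 + 519| = √(267² + 519²) = 583.7
|G(j267)| = 2.39 × 271.6 / 583.7 = 1.1123
20 log₁₀(1.1123) = 0.925 dB

0.92 dB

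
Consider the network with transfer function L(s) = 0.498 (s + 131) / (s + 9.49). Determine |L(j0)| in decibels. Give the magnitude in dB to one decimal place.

L(0) = 0.498 × 131 / 9.49 = 6.8744
20 log₁₀(6.8744) = 16.74 dB

16.7 dB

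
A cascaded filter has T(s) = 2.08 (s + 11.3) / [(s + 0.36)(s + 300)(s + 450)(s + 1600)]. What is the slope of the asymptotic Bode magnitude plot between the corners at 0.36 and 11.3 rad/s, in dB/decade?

-20 dB/decade

In this band the factors already past their corner are: pole at 0.36; net slope = -20 dB/decade.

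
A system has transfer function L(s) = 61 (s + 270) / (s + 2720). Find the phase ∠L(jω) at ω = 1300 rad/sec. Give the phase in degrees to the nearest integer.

53°

∠(j1300 + 270) = arctan(1300/270) = 78.27°
∠(j1300 + 2720) = arctan(1300/2720) = 25.55°
∠L(j1300) = 78.27° − 25.55° = 52.72°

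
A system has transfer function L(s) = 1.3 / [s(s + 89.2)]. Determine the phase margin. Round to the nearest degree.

90°

Gain crossover: |L(jω)| = 1 at ω ≈ 0.0146 rad/s.
∠L(j0.0146) = −90° − arctan(0.0146/89.2) ≈ -90.01°
PM = 180° + (-90.01°) = 89.99°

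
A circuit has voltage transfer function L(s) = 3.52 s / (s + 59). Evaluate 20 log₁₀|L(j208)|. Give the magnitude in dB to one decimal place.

10.6 dB

|j208| = 208
|j208 + 59| = √(208² + 59²) = 216.2
|L(j208)| = 3.52 × 208 / 216.2 = 3.3864
20 log₁₀(3.3864) = 10.59 dB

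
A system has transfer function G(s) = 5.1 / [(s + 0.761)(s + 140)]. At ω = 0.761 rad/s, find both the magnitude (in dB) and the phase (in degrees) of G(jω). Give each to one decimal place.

|j0.761 + 0.761| = √(0.761² + 0.761²) = 1.076
|j0.761 + 140| = √(0.761² + 140²) = 140
|G(j0.761)| = 5.1 / (1.076 × 140) = 0.033848
20 log₁₀(0.033848) = -29.41 dB
∠(j0.761 + 0.761) = arctan(0.761/0.761) = 45.00°
∠(j0.761 + 140) = arctan(0.761/140) = 0.31°
∠G(j0.761) = − (45.00° + 0.31°) = -45.31°

|G| = -29.4 dB, ∠G = -45.3°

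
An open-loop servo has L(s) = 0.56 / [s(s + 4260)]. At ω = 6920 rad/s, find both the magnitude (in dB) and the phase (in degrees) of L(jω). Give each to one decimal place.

|L| = -160.0 dB, ∠L = -148.4 deg

|j6920 + 4260| = √(6920² + 4260²) = 8126
|j6920| = 6920
|L(j6920)| = 0.56 / (8126 × 6920) = 9.9586e-09
20 log₁₀(9.9586e-09) = -160.04 dB
∠(j6920 + 4260) = arctan(6920/4260) = 58.38°
∠(j6920) = 90.00°
∠L(j6920) = − (58.38° + 90.00°) = -148.38°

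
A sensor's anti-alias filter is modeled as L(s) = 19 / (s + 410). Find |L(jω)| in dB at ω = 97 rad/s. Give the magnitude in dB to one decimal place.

-26.9 dB

|j97 + 410| = √(97² + 410²) = 421.3
|L(j97)| = 19 / 421.3 = 0.045097
20 log₁₀(0.045097) = -26.92 dB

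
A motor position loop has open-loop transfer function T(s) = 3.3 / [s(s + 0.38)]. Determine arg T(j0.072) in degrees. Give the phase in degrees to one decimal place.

-100.7°

∠(j0.072 + 0.38) = arctan(0.072/0.38) = 10.73°
∠(j0.072) = 90.00°
∠T(j0.072) = − (10.73° + 90.00°) = -100.73°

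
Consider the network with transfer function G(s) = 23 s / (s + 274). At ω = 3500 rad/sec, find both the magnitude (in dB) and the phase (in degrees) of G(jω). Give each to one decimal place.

|j3500| = 3500
|j3500 + 274| = √(3500² + 274²) = 3511
|G(j3500)| = 23 × 3500 / 3511 = 22.93
20 log₁₀(22.93) = 27.21 dB
∠(j3500) = 90.00°
∠(j3500 + 274) = arctan(3500/274) = 85.52°
∠G(j3500) = 90.00° − 85.52° = 4.48°

|G| = 27.2 dB, ∠G = 4.5 deg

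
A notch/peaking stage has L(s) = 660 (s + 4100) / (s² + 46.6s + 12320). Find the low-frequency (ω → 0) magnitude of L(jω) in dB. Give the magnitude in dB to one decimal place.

L(0) = 660 × 4100 / 12320 = 219.64
20 log₁₀(219.64) = 46.83 dB

46.8 dB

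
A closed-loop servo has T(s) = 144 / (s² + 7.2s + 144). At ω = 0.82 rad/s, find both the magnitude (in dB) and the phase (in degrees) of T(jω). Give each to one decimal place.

|T| = 0.0 dB, ∠T = -2.4°

|(j0.82)² + 7.2(j0.82) + 144| = |143.33 + j5.904| = 143.4
|T(j0.82)| = 144 / 143.4 = 1.0038
20 log₁₀(1.0038) = 0.03 dB
∠[(j0.82)² + 7.2(j0.82) + 144] = ∠[143.33 + j5.904] = 2.36°
∠T(j0.82) = −2.36° = -2.36°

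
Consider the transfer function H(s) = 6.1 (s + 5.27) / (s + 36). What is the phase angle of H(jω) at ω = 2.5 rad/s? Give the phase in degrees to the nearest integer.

21°

∠(j2.5 + 5.27) = arctan(2.5/5.27) = 25.38°
∠(j2.5 + 36) = arctan(2.5/36) = 3.97°
∠H(j2.5) = 25.38° − 3.97° = 21.41°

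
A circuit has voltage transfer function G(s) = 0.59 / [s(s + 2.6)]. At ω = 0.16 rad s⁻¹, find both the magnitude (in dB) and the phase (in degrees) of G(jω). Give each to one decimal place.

|G| = 3.0 dB, ∠G = -93.5°

|j0.16 + 2.6| = √(0.16² + 2.6²) = 2.605
|j0.16| = 0.16
|G(j0.16)| = 0.59 / (2.605 × 0.16) = 1.4156
20 log₁₀(1.4156) = 3.02 dB
∠(j0.16 + 2.6) = arctan(0.16/2.6) = 3.52°
∠(j0.16) = 90.00°
∠G(j0.16) = − (3.52° + 90.00°) = -93.52°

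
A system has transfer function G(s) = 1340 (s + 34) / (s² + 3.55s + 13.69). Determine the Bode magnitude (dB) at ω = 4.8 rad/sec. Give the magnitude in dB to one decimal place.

|j4.8 + 34| = √(4.8² + 34²) = 34.34
|(j4.8)² + 3.55(j4.8) + 13.69| = |-9.35 + j17.04| = 19.44
|G(j4.8)| = 1340 × 34.34 / 19.44 = 2367.3
20 log₁₀(2367.3) = 67.48 dB

67.5 dB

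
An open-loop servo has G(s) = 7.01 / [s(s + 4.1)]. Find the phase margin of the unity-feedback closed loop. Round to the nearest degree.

Gain crossover: |G(jω)| = 1 at ω ≈ 1.59 rad/sec.
∠G(j1.59) = −90° − arctan(1.59/4.1) ≈ -111.24°
PM = 180° + (-111.24°) = 68.76°

69°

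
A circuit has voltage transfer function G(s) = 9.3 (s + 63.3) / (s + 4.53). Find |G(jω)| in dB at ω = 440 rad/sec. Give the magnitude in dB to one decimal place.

|j440 + 63.3| = √(440² + 63.3²) = 444.5
|j440 + 4.53| = √(440² + 4.53²) = 440
|G(j440)| = 9.3 × 444.5 / 440 = 9.3952
20 log₁₀(9.3952) = 19.46 dB

19.5 dB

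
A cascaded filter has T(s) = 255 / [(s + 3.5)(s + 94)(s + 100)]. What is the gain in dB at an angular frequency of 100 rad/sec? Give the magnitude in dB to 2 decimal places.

|j100 + 3.5| = √(100² + 3.5²) = 100.1
|j100 + 94| = √(100² + 94²) = 137.2
|j100 + 100| = √(100² + 100²) = 141.4
|T(j100)| = 255 / (100.1 × 137.2 × 141.4) = 0.0001313
20 log₁₀(0.0001313) = -77.635 dB

-77.63 dB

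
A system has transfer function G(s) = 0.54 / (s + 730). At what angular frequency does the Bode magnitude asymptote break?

730 rad s⁻¹

The single real pole at s = −730 gives a corner at ω = 730 rad s⁻¹.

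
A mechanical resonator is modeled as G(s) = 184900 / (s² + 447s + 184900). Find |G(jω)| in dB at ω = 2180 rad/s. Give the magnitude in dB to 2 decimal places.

-28.05 dB

|(j2180)² + 447(j2180) + 184900| = |-4.5675e+06 + j9.7446e+05| = 4.67e+06
|G(j2180)| = 184900 / 4.67e+06 = 0.039591
20 log₁₀(0.039591) = -28.048 dB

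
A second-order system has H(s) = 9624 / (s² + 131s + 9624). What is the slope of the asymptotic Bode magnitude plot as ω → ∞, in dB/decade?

-40 dB/decade

With 0 zeros and 2 poles, the high-frequency asymptotic slope is 20 × (0 − 2) = -40 dB/decade.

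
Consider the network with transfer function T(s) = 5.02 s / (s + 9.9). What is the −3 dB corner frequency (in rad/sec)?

For a single-pole high-pass, the −3 dB point is at the pole: ω = 9.9 rad/sec.

9.9 rad/sec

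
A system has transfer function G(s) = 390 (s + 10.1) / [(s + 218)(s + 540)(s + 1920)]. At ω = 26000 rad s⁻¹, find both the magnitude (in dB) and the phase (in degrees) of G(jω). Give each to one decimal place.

|j26000 + 10.1| = √(26000² + 10.1²) = 2.6e+04
|j26000 + 218| = √(26000² + 218²) = 2.6e+04
|j26000 + 540| = √(26000² + 540²) = 2.601e+04
|j26000 + 1920| = √(26000² + 1920²) = 2.607e+04
|G(j26000)| = 390 × 2.6e+04 / (2.6e+04 × 2.601e+04 × 2.607e+04) = 5.7521e-07
20 log₁₀(5.7521e-07) = -124.80 dB
∠(j26000 + 10.1) = arctan(26000/10.1) = 89.98°
∠(j26000 + 218) = arctan(26000/218) = 89.52°
∠(j26000 + 540) = arctan(26000/540) = 88.81°
∠(j26000 + 1920) = arctan(26000/1920) = 85.78°
∠G(j26000) = 89.98° − (89.52° + 88.81° + 85.78°) = -174.13°

|G| = -124.8 dB, ∠G = -174.1°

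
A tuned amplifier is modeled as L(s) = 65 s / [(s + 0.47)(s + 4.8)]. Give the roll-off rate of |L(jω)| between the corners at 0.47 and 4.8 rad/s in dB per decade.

0 dB/decade

In this band the factors already past their corner are: 1 differentiator zero, pole at 0.47; net slope = 0 dB/decade.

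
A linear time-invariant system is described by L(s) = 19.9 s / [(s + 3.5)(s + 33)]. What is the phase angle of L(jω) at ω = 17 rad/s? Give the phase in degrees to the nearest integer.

-16°

∠(j17) = 90.00°
∠(j17 + 3.5) = arctan(17/3.5) = 78.37°
∠(j17 + 33) = arctan(17/33) = 27.26°
∠L(j17) = 90.00° − (78.37° + 27.26°) = -15.62°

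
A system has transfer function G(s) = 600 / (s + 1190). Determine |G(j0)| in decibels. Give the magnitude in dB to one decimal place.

-5.9 dB

G(0) = 600 / 1190 = 0.5042
20 log₁₀(0.5042) = -5.95 dB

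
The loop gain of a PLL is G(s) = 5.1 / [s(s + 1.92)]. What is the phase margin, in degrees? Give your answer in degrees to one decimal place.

45.4 deg

Gain crossover: |G(jω)| = 1 at ω ≈ 1.89 rad s⁻¹.
∠G(j1.89) = −90° − arctan(1.89/1.92) ≈ -134.58°
PM = 180° + (-134.58°) = 45.42°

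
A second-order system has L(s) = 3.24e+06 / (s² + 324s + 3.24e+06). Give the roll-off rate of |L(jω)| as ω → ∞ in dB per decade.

-40 dB/decade

With 0 zeros and 2 poles, the high-frequency asymptotic slope is 20 × (0 − 2) = -40 dB/decade.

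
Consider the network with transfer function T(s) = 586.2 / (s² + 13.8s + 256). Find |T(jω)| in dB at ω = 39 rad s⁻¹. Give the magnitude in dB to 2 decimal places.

|(j39)² + 13.8(j39) + 256| = |-1265 + j538.2| = 1375
|T(j39)| = 586.2 / 1375 = 0.42641
20 log₁₀(0.42641) = -7.403 dB

-7.40 dB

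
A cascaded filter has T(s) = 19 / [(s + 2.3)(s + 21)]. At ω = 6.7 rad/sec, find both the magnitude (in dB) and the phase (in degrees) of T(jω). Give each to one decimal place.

|T| = -18.3 dB, ∠T = -88.7 deg

|j6.7 + 2.3| = √(6.7² + 2.3²) = 7.084
|j6.7 + 21| = √(6.7² + 21²) = 22.04
|T(j6.7)| = 19 / (7.084 × 22.04) = 0.12168
20 log₁₀(0.12168) = -18.30 dB
∠(j6.7 + 2.3) = arctan(6.7/2.3) = 71.05°
∠(j6.7 + 21) = arctan(6.7/21) = 17.70°
∠T(j6.7) = − (71.05° + 17.70°) = -88.75°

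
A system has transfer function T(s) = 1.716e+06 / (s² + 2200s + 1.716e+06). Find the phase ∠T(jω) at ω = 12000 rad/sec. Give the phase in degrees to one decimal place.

-169.5 deg

∠[(j12000)² + 2200(j12000) + 1.716e+06] = ∠[-1.4228e+08 + j2.64e+07] = 169.49°
∠T(j12000) = −169.49° = -169.49°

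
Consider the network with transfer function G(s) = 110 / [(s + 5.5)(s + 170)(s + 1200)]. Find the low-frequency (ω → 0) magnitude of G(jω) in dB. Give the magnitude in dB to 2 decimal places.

G(0) = 110 / (5.5 × 170 × 1200) = 9.8039e-05
20 log₁₀(9.8039e-05) = -80.172 dB

-80.17 dB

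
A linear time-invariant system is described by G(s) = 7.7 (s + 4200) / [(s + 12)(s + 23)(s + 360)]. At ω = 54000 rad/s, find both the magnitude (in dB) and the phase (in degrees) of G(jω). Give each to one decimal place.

|G| = -171.5 dB, ∠G = -184.0 deg

|j54000 + 4200| = √(54000² + 4200²) = 5.416e+04
|j54000 + 12| = √(54000² + 12²) = 5.4e+04
|j54000 + 23| = √(54000² + 23²) = 5.4e+04
|j54000 + 360| = √(54000² + 360²) = 5.4e+04
|G(j54000)| = 7.7 × 5.416e+04 / (5.4e+04 × 5.4e+04 × 5.4e+04) = 2.6485e-09
20 log₁₀(2.6485e-09) = -171.54 dB
∠(j54000 + 4200) = arctan(54000/4200) = 85.55°
∠(j54000 + 12) = arctan(54000/12) = 89.99°
∠(j54000 + 23) = arctan(54000/23) = 89.98°
∠(j54000 + 360) = arctan(54000/360) = 89.62°
∠G(j54000) = 85.55° − (89.99° + 89.98° + 89.62°) = -184.03°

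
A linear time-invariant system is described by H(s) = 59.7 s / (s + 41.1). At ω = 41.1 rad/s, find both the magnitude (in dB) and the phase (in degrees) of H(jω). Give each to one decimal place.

|H| = 32.5 dB, ∠H = 45.0°

|j41.1| = 41.1
|j41.1 + 41.1| = √(41.1² + 41.1²) = 58.12
|H(j41.1)| = 59.7 × 41.1 / 58.12 = 42.214
20 log₁₀(42.214) = 32.51 dB
∠(j41.1) = 90.00°
∠(j41.1 + 41.1) = arctan(41.1/41.1) = 45.00°
∠H(j41.1) = 90.00° − 45.00° = 45.00°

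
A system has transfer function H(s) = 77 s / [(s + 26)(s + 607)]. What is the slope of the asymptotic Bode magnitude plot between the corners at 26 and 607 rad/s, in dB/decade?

In this band the factors already past their corner are: 1 differentiator zero, pole at 26; net slope = 0 dB/decade.

0 dB/decade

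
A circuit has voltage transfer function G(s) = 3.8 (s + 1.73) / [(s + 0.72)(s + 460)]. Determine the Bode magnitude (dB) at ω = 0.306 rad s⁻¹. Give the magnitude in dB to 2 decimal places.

-34.63 dB

|j0.306 + 1.73| = √(0.306² + 1.73²) = 1.757
|j0.306 + 0.72| = √(0.306² + 0.72²) = 0.7823
|j0.306 + 460| = √(0.306² + 460²) = 460
|G(j0.306)| = 3.8 × 1.757 / (0.7823 × 460) = 0.018551
20 log₁₀(0.018551) = -34.633 dB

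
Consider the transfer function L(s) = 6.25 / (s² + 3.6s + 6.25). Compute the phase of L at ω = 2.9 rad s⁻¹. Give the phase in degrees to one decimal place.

∠[(j2.9)² + 3.6(j2.9) + 6.25] = ∠[-2.16 + j10.44] = 101.69°
∠L(j2.9) = −101.69° = -101.69°

-101.7 deg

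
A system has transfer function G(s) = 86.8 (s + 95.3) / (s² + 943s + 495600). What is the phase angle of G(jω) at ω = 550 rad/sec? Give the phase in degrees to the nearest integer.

11°

∠(j550 + 95.3) = arctan(550/95.3) = 80.17°
∠[(j550)² + 943(j550) + 495600] = ∠[1.931e+05 + j5.1865e+05] = 69.58°
∠G(j550) = 80.17° − 69.58° = 10.59°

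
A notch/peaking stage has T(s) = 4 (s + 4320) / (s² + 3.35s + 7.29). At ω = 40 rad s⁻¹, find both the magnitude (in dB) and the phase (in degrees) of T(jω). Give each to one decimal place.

|j40 + 4320| = √(40² + 4320²) = 4320
|(j40)² + 3.35(j40) + 7.29| = |-1592.7 + j134| = 1598
|T(j40)| = 4 × 4320 / 1598 = 10.812
20 log₁₀(10.812) = 20.68 dB
∠(j40 + 4320) = arctan(40/4320) = 0.53°
∠[(j40)² + 3.35(j40) + 7.29] = ∠[-1592.7 + j134] = 175.19°
∠T(j40) = 0.53° − 175.19° = -174.66°

|T| = 20.7 dB, ∠T = -174.7°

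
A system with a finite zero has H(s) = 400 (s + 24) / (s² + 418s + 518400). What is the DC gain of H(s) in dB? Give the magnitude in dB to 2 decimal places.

-34.65 dB

H(0) = 400 × 24 / 518400 = 0.018519
20 log₁₀(0.018519) = -34.648 dB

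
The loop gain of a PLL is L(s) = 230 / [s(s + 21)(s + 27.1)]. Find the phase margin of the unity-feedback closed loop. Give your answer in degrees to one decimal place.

Gain crossover: |L(jω)| = 1 at ω ≈ 0.404 rad/s.
∠L(j0.404) = −90° − arctan(0.404/21) − arctan(0.404/27.1) ≈ -91.96°
PM = 180° + (-91.96°) = 88.04°

88.0 deg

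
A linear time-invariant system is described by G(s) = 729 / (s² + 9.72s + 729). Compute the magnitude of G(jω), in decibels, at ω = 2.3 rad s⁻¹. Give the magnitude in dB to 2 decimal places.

0.06 dB

|(j2.3)² + 9.72(j2.3) + 729| = |723.71 + j22.356| = 724.1
|G(j2.3)| = 729 / 724.1 = 1.0068
20 log₁₀(1.0068) = 0.059 dB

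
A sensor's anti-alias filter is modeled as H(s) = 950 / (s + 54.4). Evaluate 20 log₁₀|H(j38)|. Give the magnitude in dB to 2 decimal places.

23.12 dB

|j38 + 54.4| = √(38² + 54.4²) = 66.36
|H(j38)| = 950 / 66.36 = 14.316
20 log₁₀(14.316) = 23.117 dB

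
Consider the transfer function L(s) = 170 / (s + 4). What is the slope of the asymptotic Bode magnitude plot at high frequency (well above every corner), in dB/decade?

-20 dB/decade

With 0 zeros and 1 pole, the high-frequency asymptotic slope is 20 × (0 − 1) = -20 dB/decade.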